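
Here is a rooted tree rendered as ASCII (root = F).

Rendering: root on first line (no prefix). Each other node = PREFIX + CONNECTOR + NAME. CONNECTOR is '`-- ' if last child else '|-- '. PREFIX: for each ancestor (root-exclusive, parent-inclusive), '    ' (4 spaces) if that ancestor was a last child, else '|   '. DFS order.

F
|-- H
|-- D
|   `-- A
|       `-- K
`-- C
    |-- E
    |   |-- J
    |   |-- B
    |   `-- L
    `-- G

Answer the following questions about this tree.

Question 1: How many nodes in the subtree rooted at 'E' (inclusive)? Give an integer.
Subtree rooted at E contains: B, E, J, L
Count = 4

Answer: 4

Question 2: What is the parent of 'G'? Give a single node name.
Scan adjacency: G appears as child of C

Answer: C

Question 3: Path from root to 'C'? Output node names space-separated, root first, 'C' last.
Answer: F C

Derivation:
Walk down from root: F -> C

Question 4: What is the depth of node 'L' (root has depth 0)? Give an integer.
Answer: 3

Derivation:
Path from root to L: F -> C -> E -> L
Depth = number of edges = 3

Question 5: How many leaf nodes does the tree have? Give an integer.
Answer: 6

Derivation:
Leaves (nodes with no children): B, G, H, J, K, L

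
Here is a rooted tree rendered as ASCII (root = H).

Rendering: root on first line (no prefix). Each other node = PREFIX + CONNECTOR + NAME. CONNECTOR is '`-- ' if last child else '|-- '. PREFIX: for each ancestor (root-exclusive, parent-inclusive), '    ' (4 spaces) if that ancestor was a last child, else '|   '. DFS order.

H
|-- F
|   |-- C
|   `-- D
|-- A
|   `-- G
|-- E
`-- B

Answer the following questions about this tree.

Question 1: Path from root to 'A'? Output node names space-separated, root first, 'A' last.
Walk down from root: H -> A

Answer: H A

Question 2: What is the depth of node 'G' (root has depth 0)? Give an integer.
Path from root to G: H -> A -> G
Depth = number of edges = 2

Answer: 2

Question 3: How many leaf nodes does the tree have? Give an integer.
Answer: 5

Derivation:
Leaves (nodes with no children): B, C, D, E, G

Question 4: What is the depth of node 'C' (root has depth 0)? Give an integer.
Path from root to C: H -> F -> C
Depth = number of edges = 2

Answer: 2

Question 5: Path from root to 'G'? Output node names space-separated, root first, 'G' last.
Answer: H A G

Derivation:
Walk down from root: H -> A -> G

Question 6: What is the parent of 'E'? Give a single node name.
Answer: H

Derivation:
Scan adjacency: E appears as child of H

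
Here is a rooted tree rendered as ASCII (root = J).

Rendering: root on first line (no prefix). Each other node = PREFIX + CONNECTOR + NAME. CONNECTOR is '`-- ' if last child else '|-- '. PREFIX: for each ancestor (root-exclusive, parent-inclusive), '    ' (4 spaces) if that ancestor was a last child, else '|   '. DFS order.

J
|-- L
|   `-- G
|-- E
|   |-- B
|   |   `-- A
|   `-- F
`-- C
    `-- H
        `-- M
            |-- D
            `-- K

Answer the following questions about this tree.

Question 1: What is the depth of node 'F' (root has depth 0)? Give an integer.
Path from root to F: J -> E -> F
Depth = number of edges = 2

Answer: 2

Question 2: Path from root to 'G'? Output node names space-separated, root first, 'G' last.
Answer: J L G

Derivation:
Walk down from root: J -> L -> G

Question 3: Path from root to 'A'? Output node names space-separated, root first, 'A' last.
Answer: J E B A

Derivation:
Walk down from root: J -> E -> B -> A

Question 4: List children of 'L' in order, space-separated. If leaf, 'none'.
Answer: G

Derivation:
Node L's children (from adjacency): G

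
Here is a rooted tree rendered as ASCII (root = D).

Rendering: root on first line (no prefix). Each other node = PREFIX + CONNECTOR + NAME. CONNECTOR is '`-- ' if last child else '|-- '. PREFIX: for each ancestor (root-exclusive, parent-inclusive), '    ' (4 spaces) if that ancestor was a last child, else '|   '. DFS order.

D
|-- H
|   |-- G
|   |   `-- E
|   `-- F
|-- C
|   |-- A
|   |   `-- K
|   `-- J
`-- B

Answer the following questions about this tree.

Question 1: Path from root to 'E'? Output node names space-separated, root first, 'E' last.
Answer: D H G E

Derivation:
Walk down from root: D -> H -> G -> E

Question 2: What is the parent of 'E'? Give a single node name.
Scan adjacency: E appears as child of G

Answer: G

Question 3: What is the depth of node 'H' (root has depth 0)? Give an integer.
Answer: 1

Derivation:
Path from root to H: D -> H
Depth = number of edges = 1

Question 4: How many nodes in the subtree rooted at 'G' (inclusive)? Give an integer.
Subtree rooted at G contains: E, G
Count = 2

Answer: 2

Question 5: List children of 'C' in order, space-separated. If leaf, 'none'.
Answer: A J

Derivation:
Node C's children (from adjacency): A, J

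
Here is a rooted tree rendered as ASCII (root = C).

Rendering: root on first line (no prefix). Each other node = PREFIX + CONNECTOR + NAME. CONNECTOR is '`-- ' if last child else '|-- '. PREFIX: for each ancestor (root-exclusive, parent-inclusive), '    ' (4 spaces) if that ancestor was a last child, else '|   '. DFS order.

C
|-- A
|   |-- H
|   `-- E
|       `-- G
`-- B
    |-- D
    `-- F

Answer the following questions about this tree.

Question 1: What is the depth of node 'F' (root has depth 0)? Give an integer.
Answer: 2

Derivation:
Path from root to F: C -> B -> F
Depth = number of edges = 2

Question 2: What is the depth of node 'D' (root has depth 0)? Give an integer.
Path from root to D: C -> B -> D
Depth = number of edges = 2

Answer: 2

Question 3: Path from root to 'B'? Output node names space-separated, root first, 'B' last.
Answer: C B

Derivation:
Walk down from root: C -> B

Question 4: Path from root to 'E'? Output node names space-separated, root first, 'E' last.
Walk down from root: C -> A -> E

Answer: C A E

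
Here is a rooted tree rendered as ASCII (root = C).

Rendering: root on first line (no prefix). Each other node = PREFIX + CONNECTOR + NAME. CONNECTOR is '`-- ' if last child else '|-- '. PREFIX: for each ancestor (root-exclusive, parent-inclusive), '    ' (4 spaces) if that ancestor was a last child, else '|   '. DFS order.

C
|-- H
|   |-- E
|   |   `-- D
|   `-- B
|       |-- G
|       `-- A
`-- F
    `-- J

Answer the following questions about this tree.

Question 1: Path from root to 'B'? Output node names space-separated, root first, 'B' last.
Answer: C H B

Derivation:
Walk down from root: C -> H -> B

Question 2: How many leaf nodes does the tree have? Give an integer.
Leaves (nodes with no children): A, D, G, J

Answer: 4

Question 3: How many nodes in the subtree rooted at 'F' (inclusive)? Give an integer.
Subtree rooted at F contains: F, J
Count = 2

Answer: 2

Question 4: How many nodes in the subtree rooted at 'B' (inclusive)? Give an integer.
Answer: 3

Derivation:
Subtree rooted at B contains: A, B, G
Count = 3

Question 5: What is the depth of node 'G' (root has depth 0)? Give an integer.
Path from root to G: C -> H -> B -> G
Depth = number of edges = 3

Answer: 3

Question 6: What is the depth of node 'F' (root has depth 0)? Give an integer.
Answer: 1

Derivation:
Path from root to F: C -> F
Depth = number of edges = 1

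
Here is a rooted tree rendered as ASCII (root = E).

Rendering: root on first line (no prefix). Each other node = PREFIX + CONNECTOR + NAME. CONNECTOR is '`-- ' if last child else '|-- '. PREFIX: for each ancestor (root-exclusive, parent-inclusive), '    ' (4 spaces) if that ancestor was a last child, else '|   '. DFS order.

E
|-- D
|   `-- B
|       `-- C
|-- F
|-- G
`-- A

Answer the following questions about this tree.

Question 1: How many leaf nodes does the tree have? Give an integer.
Leaves (nodes with no children): A, C, F, G

Answer: 4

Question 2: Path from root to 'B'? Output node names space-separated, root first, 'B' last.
Walk down from root: E -> D -> B

Answer: E D B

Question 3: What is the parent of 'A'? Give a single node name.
Scan adjacency: A appears as child of E

Answer: E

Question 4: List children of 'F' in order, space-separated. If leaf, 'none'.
Node F's children (from adjacency): (leaf)

Answer: none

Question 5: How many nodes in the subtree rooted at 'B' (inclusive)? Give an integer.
Answer: 2

Derivation:
Subtree rooted at B contains: B, C
Count = 2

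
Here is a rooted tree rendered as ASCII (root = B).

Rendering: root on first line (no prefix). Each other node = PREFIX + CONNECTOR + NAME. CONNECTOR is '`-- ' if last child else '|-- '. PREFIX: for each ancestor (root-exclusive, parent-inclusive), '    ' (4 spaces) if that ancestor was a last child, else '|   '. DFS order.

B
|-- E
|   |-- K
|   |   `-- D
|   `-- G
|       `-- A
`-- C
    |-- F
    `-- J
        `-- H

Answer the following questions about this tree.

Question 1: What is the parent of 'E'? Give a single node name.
Answer: B

Derivation:
Scan adjacency: E appears as child of B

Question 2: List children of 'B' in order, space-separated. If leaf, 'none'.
Node B's children (from adjacency): E, C

Answer: E C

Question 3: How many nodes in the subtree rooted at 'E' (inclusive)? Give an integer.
Subtree rooted at E contains: A, D, E, G, K
Count = 5

Answer: 5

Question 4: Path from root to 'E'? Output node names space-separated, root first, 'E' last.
Walk down from root: B -> E

Answer: B E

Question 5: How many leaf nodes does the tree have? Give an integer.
Leaves (nodes with no children): A, D, F, H

Answer: 4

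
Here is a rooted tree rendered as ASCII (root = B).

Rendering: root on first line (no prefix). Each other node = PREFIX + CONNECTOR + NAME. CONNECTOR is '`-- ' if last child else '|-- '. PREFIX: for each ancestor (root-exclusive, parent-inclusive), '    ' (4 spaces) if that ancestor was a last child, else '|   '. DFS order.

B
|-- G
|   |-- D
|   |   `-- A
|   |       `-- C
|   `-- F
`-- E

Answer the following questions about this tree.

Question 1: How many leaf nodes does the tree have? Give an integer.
Leaves (nodes with no children): C, E, F

Answer: 3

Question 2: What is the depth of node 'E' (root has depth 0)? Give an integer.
Answer: 1

Derivation:
Path from root to E: B -> E
Depth = number of edges = 1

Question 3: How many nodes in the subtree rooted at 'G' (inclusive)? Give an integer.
Subtree rooted at G contains: A, C, D, F, G
Count = 5

Answer: 5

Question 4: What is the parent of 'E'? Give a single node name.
Scan adjacency: E appears as child of B

Answer: B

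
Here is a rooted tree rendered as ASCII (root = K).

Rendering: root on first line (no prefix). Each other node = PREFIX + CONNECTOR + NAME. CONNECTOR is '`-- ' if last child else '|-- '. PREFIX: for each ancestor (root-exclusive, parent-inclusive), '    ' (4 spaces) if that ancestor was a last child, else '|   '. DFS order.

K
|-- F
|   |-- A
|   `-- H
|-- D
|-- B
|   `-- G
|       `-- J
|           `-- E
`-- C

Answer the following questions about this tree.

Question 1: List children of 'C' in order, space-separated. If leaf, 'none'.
Answer: none

Derivation:
Node C's children (from adjacency): (leaf)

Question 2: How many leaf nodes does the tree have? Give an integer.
Leaves (nodes with no children): A, C, D, E, H

Answer: 5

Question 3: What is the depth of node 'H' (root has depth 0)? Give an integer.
Answer: 2

Derivation:
Path from root to H: K -> F -> H
Depth = number of edges = 2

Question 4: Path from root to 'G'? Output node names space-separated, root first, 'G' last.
Answer: K B G

Derivation:
Walk down from root: K -> B -> G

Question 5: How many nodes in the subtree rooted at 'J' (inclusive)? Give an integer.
Subtree rooted at J contains: E, J
Count = 2

Answer: 2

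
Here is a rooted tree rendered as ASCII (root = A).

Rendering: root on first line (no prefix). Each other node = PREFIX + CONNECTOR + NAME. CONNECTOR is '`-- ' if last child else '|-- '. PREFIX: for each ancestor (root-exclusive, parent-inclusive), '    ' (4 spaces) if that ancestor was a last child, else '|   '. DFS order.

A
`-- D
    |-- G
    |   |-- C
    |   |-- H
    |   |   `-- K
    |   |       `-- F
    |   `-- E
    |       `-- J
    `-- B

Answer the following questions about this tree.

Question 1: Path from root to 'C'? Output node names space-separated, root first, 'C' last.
Walk down from root: A -> D -> G -> C

Answer: A D G C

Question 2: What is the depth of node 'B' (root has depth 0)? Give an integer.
Answer: 2

Derivation:
Path from root to B: A -> D -> B
Depth = number of edges = 2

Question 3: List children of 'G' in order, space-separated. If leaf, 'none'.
Node G's children (from adjacency): C, H, E

Answer: C H E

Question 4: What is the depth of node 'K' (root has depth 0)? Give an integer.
Answer: 4

Derivation:
Path from root to K: A -> D -> G -> H -> K
Depth = number of edges = 4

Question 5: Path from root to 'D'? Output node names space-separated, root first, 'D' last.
Answer: A D

Derivation:
Walk down from root: A -> D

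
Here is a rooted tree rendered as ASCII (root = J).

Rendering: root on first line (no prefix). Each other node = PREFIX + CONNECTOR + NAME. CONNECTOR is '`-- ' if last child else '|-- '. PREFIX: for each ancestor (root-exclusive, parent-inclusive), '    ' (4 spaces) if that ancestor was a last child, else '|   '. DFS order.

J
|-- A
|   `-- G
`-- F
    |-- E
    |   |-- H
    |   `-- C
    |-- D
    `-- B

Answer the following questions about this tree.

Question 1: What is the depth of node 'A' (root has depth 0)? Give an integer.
Path from root to A: J -> A
Depth = number of edges = 1

Answer: 1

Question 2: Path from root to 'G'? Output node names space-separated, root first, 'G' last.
Answer: J A G

Derivation:
Walk down from root: J -> A -> G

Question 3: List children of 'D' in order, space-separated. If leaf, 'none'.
Answer: none

Derivation:
Node D's children (from adjacency): (leaf)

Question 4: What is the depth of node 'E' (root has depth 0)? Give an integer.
Path from root to E: J -> F -> E
Depth = number of edges = 2

Answer: 2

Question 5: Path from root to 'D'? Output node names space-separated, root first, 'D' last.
Walk down from root: J -> F -> D

Answer: J F D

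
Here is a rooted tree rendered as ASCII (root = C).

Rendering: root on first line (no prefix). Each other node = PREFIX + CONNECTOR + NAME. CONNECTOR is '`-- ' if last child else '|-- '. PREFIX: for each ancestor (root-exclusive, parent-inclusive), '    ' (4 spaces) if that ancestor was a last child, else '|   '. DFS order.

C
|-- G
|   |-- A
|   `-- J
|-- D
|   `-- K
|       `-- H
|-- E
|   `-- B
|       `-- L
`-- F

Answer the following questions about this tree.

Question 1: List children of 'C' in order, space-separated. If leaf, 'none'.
Answer: G D E F

Derivation:
Node C's children (from adjacency): G, D, E, F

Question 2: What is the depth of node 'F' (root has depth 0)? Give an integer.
Answer: 1

Derivation:
Path from root to F: C -> F
Depth = number of edges = 1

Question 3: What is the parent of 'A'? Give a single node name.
Scan adjacency: A appears as child of G

Answer: G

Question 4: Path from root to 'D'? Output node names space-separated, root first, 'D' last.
Answer: C D

Derivation:
Walk down from root: C -> D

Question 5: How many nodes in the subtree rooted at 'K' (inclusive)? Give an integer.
Subtree rooted at K contains: H, K
Count = 2

Answer: 2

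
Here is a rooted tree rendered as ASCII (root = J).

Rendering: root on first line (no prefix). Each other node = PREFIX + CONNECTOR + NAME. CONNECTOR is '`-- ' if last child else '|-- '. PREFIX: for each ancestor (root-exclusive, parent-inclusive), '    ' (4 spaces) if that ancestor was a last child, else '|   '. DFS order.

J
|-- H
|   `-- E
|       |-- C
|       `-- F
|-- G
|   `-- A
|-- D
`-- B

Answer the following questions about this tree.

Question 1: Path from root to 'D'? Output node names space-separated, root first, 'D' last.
Walk down from root: J -> D

Answer: J D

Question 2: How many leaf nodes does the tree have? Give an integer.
Leaves (nodes with no children): A, B, C, D, F

Answer: 5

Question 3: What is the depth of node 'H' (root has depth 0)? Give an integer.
Path from root to H: J -> H
Depth = number of edges = 1

Answer: 1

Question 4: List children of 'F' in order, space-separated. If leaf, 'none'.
Answer: none

Derivation:
Node F's children (from adjacency): (leaf)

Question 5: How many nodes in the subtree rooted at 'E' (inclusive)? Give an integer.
Subtree rooted at E contains: C, E, F
Count = 3

Answer: 3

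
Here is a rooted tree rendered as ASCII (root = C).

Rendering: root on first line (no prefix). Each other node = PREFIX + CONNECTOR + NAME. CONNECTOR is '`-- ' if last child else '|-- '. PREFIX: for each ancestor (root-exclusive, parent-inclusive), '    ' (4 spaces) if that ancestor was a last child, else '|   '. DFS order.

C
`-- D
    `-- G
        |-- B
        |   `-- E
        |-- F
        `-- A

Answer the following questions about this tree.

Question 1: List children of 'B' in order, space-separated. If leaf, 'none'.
Answer: E

Derivation:
Node B's children (from adjacency): E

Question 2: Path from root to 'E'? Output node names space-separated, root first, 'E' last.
Answer: C D G B E

Derivation:
Walk down from root: C -> D -> G -> B -> E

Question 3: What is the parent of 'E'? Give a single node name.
Scan adjacency: E appears as child of B

Answer: B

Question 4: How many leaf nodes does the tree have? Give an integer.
Leaves (nodes with no children): A, E, F

Answer: 3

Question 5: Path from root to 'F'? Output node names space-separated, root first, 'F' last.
Answer: C D G F

Derivation:
Walk down from root: C -> D -> G -> F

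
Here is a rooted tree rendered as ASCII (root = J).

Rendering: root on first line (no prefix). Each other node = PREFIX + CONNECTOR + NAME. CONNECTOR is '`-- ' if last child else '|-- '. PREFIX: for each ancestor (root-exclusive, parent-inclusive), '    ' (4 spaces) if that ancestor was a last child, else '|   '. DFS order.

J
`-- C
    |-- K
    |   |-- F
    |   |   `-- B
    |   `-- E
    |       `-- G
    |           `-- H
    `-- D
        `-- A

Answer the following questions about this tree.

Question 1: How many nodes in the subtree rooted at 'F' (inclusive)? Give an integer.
Subtree rooted at F contains: B, F
Count = 2

Answer: 2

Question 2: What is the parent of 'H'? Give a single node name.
Answer: G

Derivation:
Scan adjacency: H appears as child of G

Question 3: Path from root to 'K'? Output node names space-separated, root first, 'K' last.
Answer: J C K

Derivation:
Walk down from root: J -> C -> K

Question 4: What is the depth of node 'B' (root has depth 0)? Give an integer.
Answer: 4

Derivation:
Path from root to B: J -> C -> K -> F -> B
Depth = number of edges = 4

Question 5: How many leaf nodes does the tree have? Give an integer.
Answer: 3

Derivation:
Leaves (nodes with no children): A, B, H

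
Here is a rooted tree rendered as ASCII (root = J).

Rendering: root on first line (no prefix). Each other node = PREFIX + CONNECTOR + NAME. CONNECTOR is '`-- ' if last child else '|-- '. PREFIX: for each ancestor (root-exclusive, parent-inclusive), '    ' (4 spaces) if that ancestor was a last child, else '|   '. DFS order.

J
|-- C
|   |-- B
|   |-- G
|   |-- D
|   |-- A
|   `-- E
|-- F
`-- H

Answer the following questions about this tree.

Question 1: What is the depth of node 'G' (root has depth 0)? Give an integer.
Answer: 2

Derivation:
Path from root to G: J -> C -> G
Depth = number of edges = 2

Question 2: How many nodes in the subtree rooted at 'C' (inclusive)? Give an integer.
Answer: 6

Derivation:
Subtree rooted at C contains: A, B, C, D, E, G
Count = 6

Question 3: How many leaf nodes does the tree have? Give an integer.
Answer: 7

Derivation:
Leaves (nodes with no children): A, B, D, E, F, G, H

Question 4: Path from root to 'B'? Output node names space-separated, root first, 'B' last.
Answer: J C B

Derivation:
Walk down from root: J -> C -> B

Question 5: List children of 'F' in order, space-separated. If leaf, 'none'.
Node F's children (from adjacency): (leaf)

Answer: none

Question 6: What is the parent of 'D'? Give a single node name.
Scan adjacency: D appears as child of C

Answer: C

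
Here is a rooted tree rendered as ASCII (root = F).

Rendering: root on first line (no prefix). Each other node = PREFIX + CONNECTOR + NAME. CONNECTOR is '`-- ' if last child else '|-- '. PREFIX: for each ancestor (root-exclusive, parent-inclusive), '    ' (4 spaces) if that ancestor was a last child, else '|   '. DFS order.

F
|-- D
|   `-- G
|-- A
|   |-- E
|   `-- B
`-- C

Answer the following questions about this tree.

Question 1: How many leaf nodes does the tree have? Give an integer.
Leaves (nodes with no children): B, C, E, G

Answer: 4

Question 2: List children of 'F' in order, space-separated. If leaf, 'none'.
Node F's children (from adjacency): D, A, C

Answer: D A C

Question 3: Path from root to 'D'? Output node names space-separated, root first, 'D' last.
Answer: F D

Derivation:
Walk down from root: F -> D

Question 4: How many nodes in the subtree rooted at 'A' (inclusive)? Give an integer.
Subtree rooted at A contains: A, B, E
Count = 3

Answer: 3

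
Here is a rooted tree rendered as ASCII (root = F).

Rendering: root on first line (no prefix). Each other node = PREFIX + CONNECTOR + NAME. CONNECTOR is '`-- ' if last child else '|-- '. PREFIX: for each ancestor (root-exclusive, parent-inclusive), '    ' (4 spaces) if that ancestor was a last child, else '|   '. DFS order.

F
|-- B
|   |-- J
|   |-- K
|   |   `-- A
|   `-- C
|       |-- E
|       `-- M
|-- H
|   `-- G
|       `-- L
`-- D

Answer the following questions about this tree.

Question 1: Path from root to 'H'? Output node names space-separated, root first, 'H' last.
Answer: F H

Derivation:
Walk down from root: F -> H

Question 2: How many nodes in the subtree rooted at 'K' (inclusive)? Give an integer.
Answer: 2

Derivation:
Subtree rooted at K contains: A, K
Count = 2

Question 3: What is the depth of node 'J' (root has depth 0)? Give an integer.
Answer: 2

Derivation:
Path from root to J: F -> B -> J
Depth = number of edges = 2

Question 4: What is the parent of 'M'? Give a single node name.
Scan adjacency: M appears as child of C

Answer: C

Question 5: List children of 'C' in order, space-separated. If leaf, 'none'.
Answer: E M

Derivation:
Node C's children (from adjacency): E, M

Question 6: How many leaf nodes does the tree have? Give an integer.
Answer: 6

Derivation:
Leaves (nodes with no children): A, D, E, J, L, M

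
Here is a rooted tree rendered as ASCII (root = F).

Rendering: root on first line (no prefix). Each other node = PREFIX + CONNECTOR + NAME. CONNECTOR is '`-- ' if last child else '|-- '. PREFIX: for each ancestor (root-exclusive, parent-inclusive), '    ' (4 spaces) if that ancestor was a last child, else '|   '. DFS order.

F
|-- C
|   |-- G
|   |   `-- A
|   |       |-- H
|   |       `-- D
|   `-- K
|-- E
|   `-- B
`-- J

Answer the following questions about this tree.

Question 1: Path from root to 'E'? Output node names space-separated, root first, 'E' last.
Answer: F E

Derivation:
Walk down from root: F -> E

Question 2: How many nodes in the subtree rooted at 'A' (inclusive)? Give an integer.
Subtree rooted at A contains: A, D, H
Count = 3

Answer: 3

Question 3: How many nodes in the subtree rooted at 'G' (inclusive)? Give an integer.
Subtree rooted at G contains: A, D, G, H
Count = 4

Answer: 4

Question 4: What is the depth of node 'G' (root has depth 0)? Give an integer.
Answer: 2

Derivation:
Path from root to G: F -> C -> G
Depth = number of edges = 2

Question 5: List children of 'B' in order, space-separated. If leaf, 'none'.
Node B's children (from adjacency): (leaf)

Answer: none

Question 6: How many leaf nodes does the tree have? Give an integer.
Answer: 5

Derivation:
Leaves (nodes with no children): B, D, H, J, K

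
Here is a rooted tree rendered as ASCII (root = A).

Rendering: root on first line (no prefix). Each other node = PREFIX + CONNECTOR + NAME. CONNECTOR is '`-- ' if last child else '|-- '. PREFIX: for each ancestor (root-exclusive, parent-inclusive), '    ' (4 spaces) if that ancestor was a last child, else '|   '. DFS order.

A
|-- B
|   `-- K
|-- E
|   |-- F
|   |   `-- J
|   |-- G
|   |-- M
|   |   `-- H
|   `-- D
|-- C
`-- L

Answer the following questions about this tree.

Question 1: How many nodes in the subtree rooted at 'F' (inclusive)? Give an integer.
Subtree rooted at F contains: F, J
Count = 2

Answer: 2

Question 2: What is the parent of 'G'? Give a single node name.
Scan adjacency: G appears as child of E

Answer: E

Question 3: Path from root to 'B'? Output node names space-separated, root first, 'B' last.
Walk down from root: A -> B

Answer: A B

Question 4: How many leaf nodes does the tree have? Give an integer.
Leaves (nodes with no children): C, D, G, H, J, K, L

Answer: 7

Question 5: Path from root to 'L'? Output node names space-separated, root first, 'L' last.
Walk down from root: A -> L

Answer: A L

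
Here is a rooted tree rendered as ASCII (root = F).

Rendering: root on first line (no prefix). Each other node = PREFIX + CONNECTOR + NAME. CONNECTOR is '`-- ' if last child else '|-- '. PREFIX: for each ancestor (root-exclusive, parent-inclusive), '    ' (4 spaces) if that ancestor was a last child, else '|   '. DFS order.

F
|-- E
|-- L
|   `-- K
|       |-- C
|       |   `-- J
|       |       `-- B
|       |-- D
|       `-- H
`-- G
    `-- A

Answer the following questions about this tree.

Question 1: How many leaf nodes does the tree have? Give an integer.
Answer: 5

Derivation:
Leaves (nodes with no children): A, B, D, E, H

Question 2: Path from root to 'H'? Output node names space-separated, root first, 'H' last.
Answer: F L K H

Derivation:
Walk down from root: F -> L -> K -> H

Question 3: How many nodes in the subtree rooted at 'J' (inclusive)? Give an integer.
Subtree rooted at J contains: B, J
Count = 2

Answer: 2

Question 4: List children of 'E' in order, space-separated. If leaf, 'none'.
Node E's children (from adjacency): (leaf)

Answer: none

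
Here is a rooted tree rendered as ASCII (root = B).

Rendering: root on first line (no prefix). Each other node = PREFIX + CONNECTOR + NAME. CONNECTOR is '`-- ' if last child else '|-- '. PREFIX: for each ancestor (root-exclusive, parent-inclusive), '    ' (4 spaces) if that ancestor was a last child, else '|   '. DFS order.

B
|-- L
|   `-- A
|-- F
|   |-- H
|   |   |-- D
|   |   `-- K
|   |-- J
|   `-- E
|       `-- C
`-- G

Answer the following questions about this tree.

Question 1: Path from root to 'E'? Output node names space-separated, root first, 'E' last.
Answer: B F E

Derivation:
Walk down from root: B -> F -> E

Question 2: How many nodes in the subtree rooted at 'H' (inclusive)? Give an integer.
Subtree rooted at H contains: D, H, K
Count = 3

Answer: 3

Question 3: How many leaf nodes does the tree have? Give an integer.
Leaves (nodes with no children): A, C, D, G, J, K

Answer: 6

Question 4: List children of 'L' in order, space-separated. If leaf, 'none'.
Node L's children (from adjacency): A

Answer: A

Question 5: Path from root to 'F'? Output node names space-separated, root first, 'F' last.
Walk down from root: B -> F

Answer: B F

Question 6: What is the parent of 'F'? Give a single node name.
Answer: B

Derivation:
Scan adjacency: F appears as child of B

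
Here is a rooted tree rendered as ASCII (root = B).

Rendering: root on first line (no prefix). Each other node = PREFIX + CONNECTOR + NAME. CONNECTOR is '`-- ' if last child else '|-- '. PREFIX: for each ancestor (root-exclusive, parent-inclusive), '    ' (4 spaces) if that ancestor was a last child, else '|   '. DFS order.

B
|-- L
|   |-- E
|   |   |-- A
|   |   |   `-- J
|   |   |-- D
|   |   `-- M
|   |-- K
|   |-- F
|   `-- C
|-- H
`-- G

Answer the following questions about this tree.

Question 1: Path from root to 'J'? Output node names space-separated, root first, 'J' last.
Walk down from root: B -> L -> E -> A -> J

Answer: B L E A J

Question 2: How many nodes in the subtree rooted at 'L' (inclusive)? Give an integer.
Answer: 9

Derivation:
Subtree rooted at L contains: A, C, D, E, F, J, K, L, M
Count = 9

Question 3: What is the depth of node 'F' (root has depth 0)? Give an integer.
Answer: 2

Derivation:
Path from root to F: B -> L -> F
Depth = number of edges = 2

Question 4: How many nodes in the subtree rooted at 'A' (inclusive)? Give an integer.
Answer: 2

Derivation:
Subtree rooted at A contains: A, J
Count = 2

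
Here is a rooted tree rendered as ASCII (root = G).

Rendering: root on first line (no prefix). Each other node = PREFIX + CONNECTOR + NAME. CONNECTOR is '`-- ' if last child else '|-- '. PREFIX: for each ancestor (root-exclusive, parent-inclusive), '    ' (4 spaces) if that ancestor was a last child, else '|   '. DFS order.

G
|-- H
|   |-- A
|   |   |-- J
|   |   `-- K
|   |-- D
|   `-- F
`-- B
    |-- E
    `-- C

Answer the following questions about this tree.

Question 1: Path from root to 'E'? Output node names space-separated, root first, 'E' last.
Answer: G B E

Derivation:
Walk down from root: G -> B -> E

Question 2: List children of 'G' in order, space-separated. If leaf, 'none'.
Node G's children (from adjacency): H, B

Answer: H B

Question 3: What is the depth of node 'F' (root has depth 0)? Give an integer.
Answer: 2

Derivation:
Path from root to F: G -> H -> F
Depth = number of edges = 2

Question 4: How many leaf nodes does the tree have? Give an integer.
Answer: 6

Derivation:
Leaves (nodes with no children): C, D, E, F, J, K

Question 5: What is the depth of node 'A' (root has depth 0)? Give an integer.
Answer: 2

Derivation:
Path from root to A: G -> H -> A
Depth = number of edges = 2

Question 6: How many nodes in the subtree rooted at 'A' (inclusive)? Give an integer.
Subtree rooted at A contains: A, J, K
Count = 3

Answer: 3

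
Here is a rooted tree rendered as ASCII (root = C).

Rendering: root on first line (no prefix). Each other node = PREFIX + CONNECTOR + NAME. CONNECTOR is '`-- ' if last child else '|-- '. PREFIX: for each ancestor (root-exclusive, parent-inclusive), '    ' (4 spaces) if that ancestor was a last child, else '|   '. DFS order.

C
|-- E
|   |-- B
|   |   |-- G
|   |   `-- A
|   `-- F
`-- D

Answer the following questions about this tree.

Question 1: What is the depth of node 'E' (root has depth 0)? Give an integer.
Answer: 1

Derivation:
Path from root to E: C -> E
Depth = number of edges = 1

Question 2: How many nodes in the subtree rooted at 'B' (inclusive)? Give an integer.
Subtree rooted at B contains: A, B, G
Count = 3

Answer: 3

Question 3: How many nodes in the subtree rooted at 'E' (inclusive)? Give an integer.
Subtree rooted at E contains: A, B, E, F, G
Count = 5

Answer: 5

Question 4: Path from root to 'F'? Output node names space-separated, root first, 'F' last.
Answer: C E F

Derivation:
Walk down from root: C -> E -> F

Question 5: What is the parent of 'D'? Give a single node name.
Answer: C

Derivation:
Scan adjacency: D appears as child of C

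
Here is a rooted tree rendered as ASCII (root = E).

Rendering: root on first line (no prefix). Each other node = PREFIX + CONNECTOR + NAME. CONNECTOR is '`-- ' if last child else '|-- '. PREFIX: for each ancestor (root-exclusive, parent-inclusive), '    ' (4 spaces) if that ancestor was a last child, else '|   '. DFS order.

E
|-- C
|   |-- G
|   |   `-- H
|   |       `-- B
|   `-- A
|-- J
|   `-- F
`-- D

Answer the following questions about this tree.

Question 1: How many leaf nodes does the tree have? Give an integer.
Answer: 4

Derivation:
Leaves (nodes with no children): A, B, D, F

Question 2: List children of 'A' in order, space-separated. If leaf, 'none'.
Answer: none

Derivation:
Node A's children (from adjacency): (leaf)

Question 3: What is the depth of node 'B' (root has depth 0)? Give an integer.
Path from root to B: E -> C -> G -> H -> B
Depth = number of edges = 4

Answer: 4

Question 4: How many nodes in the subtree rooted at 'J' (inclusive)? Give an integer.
Answer: 2

Derivation:
Subtree rooted at J contains: F, J
Count = 2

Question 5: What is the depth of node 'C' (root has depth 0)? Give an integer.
Path from root to C: E -> C
Depth = number of edges = 1

Answer: 1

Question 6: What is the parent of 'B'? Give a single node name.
Answer: H

Derivation:
Scan adjacency: B appears as child of H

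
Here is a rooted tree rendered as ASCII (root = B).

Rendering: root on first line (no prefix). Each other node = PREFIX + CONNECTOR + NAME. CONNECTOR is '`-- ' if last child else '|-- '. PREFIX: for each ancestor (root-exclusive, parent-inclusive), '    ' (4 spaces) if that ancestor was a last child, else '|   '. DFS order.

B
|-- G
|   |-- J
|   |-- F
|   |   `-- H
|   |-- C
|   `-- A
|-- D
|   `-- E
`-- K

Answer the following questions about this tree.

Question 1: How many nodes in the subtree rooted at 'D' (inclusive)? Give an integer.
Subtree rooted at D contains: D, E
Count = 2

Answer: 2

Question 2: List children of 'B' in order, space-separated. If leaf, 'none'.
Node B's children (from adjacency): G, D, K

Answer: G D K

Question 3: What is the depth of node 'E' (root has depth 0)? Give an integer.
Path from root to E: B -> D -> E
Depth = number of edges = 2

Answer: 2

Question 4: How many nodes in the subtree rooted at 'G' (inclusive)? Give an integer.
Subtree rooted at G contains: A, C, F, G, H, J
Count = 6

Answer: 6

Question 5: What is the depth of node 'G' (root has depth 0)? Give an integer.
Path from root to G: B -> G
Depth = number of edges = 1

Answer: 1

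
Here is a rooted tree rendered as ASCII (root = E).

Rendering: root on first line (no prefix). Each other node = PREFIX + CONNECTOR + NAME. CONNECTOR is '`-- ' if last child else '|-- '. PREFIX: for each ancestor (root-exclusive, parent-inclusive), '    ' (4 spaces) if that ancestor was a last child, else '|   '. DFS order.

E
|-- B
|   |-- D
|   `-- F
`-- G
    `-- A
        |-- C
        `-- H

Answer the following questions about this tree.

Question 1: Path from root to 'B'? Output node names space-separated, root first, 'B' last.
Walk down from root: E -> B

Answer: E B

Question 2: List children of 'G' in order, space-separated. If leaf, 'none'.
Answer: A

Derivation:
Node G's children (from adjacency): A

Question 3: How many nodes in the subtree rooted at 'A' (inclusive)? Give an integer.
Subtree rooted at A contains: A, C, H
Count = 3

Answer: 3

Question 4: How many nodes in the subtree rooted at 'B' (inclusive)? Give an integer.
Answer: 3

Derivation:
Subtree rooted at B contains: B, D, F
Count = 3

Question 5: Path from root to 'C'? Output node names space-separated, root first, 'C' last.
Walk down from root: E -> G -> A -> C

Answer: E G A C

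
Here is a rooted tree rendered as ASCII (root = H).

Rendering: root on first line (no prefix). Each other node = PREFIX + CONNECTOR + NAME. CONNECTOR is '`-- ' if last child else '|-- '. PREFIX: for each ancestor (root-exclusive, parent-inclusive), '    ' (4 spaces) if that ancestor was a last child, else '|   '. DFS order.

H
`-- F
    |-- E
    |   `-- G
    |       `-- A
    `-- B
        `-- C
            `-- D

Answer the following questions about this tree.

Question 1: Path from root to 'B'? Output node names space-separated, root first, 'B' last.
Answer: H F B

Derivation:
Walk down from root: H -> F -> B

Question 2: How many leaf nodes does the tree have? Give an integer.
Leaves (nodes with no children): A, D

Answer: 2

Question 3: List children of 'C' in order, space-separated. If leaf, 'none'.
Answer: D

Derivation:
Node C's children (from adjacency): D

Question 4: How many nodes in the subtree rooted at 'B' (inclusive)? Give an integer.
Answer: 3

Derivation:
Subtree rooted at B contains: B, C, D
Count = 3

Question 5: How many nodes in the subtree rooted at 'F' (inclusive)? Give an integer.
Subtree rooted at F contains: A, B, C, D, E, F, G
Count = 7

Answer: 7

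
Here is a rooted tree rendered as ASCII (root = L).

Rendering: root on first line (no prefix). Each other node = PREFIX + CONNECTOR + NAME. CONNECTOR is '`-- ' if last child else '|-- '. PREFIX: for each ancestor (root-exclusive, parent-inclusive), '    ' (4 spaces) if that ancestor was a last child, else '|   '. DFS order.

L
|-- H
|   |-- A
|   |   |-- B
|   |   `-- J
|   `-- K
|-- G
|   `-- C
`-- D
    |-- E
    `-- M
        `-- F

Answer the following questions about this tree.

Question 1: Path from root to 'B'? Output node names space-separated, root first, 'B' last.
Walk down from root: L -> H -> A -> B

Answer: L H A B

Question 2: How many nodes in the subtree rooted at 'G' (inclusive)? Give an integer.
Answer: 2

Derivation:
Subtree rooted at G contains: C, G
Count = 2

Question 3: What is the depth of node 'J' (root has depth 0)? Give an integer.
Answer: 3

Derivation:
Path from root to J: L -> H -> A -> J
Depth = number of edges = 3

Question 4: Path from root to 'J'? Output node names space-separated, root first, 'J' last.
Answer: L H A J

Derivation:
Walk down from root: L -> H -> A -> J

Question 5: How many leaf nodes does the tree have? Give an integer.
Answer: 6

Derivation:
Leaves (nodes with no children): B, C, E, F, J, K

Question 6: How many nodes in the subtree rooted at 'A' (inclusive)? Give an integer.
Answer: 3

Derivation:
Subtree rooted at A contains: A, B, J
Count = 3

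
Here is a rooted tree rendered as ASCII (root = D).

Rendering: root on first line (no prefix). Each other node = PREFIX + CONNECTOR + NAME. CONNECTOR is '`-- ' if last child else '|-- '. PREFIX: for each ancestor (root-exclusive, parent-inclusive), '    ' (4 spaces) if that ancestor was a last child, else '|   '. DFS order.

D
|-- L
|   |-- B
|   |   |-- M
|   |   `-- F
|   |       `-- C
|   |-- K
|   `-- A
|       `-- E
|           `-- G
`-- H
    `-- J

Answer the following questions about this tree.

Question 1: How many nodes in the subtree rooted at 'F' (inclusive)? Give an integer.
Subtree rooted at F contains: C, F
Count = 2

Answer: 2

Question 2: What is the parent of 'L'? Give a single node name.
Scan adjacency: L appears as child of D

Answer: D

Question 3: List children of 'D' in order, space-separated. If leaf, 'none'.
Answer: L H

Derivation:
Node D's children (from adjacency): L, H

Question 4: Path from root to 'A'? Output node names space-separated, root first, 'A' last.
Walk down from root: D -> L -> A

Answer: D L A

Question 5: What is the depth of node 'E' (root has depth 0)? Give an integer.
Path from root to E: D -> L -> A -> E
Depth = number of edges = 3

Answer: 3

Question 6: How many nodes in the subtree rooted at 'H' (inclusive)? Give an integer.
Answer: 2

Derivation:
Subtree rooted at H contains: H, J
Count = 2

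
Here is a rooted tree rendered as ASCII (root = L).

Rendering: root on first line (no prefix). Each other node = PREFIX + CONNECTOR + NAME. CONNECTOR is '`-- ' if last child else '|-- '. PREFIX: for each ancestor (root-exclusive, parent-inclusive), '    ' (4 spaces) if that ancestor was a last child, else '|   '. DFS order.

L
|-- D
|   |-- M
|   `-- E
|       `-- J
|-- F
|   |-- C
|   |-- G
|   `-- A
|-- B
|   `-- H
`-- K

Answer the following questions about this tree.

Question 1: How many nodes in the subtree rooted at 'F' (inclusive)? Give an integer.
Subtree rooted at F contains: A, C, F, G
Count = 4

Answer: 4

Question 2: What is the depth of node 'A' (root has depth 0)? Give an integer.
Path from root to A: L -> F -> A
Depth = number of edges = 2

Answer: 2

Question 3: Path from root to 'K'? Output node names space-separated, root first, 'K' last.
Answer: L K

Derivation:
Walk down from root: L -> K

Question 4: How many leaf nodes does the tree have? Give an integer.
Answer: 7

Derivation:
Leaves (nodes with no children): A, C, G, H, J, K, M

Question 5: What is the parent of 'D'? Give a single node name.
Answer: L

Derivation:
Scan adjacency: D appears as child of L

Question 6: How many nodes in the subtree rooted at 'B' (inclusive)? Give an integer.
Subtree rooted at B contains: B, H
Count = 2

Answer: 2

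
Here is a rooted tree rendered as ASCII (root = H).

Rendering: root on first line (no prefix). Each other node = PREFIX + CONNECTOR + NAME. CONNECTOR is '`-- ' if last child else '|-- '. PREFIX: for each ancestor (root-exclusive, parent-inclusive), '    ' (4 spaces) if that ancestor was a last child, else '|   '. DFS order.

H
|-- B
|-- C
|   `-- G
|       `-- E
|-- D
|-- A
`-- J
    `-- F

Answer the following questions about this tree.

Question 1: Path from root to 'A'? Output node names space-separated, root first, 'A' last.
Walk down from root: H -> A

Answer: H A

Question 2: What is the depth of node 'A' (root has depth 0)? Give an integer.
Answer: 1

Derivation:
Path from root to A: H -> A
Depth = number of edges = 1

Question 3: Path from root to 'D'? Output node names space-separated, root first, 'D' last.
Walk down from root: H -> D

Answer: H D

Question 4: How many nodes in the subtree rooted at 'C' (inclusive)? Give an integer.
Answer: 3

Derivation:
Subtree rooted at C contains: C, E, G
Count = 3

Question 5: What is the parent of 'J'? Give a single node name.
Answer: H

Derivation:
Scan adjacency: J appears as child of H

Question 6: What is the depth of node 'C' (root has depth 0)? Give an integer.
Path from root to C: H -> C
Depth = number of edges = 1

Answer: 1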